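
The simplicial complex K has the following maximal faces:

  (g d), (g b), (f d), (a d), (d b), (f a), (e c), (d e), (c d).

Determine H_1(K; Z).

H_1 = Z^3.

Order the vertices as a < b < c < d < e < f < g. Listing each simplex with vertices in this order, K has dimension 1 with simplices:

  0-simplices (7): a, b, c, d, e, f, g
  1-simplices (9): ad, af, bd, bg, cd, ce, de, df, dg

Hence C_0 ≅ Z^7, C_1 ≅ Z^9.

∂_1: C_1 → C_0 is given by ∂[p,q] = [q] − [p]. For instance
  ∂ce = e − c.
The resulting 7×9 matrix has rank 6, and its Smith normal form has invariant factors (1,1,1,1,1,1).

Reading off H_k = ker ∂_k / im ∂_{k+1}:

  H_1: rank ker ∂_1 − rank ∂_2 = (9 − 6) − 0 = 3, and there is no ∂_2, so H_1 ≅ Z^3.

(K is a triangulation of a wedge of 3 circles.)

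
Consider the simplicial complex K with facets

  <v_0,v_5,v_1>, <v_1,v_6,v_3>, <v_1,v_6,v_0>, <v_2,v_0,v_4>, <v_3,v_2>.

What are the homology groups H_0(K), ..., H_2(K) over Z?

Fix the vertex order v_0 < v_1 < v_2 < v_3 < v_4 < v_5 < v_6 and write every simplex with vertices in increasing order. Then dim K = 2 and the simplices of K are:

  0-simplices (7): [v_0], [v_1], [v_2], [v_3], [v_4], [v_5], [v_6]
  1-simplices (11): [v_0,v_1], [v_0,v_2], [v_0,v_4], [v_0,v_5], [v_0,v_6], [v_1,v_3], [v_1,v_5], [v_1,v_6], [v_2,v_3], [v_2,v_4], [v_3,v_6]
  2-simplices (4): [v_0,v_1,v_5], [v_0,v_1,v_6], [v_0,v_2,v_4], [v_1,v_3,v_6]

so the chain groups are C_0 ≅ Z^7, C_1 ≅ Z^11, C_2 ≅ Z^4.

∂_1: C_1 → C_0 maps an edge to its endpoints' difference, ∂[p,q] = q − p.
As a 7×11 matrix over Z this has rank 6, with invariant factors (1,1,1,1,1,1).

Boundary ∂_2: C_2 → C_1 sends each 2-simplex [p,q,r] to [q,r] − [p,r] + [p,q]. For instance
  ∂[v_0,v_2,v_4] = [v_2,v_4] − [v_0,v_4] + [v_0,v_2],
  ∂[v_1,v_3,v_6] = [v_3,v_6] − [v_1,v_6] + [v_1,v_3].
The resulting 11×4 matrix has rank 4, and its Smith normal form has invariant factors (1,1,1,1).

Computing H_k = (kernel of ∂_k) / (image of ∂_{k+1}):

  H_0: rank C_0 − rank ∂_1 = 7 − 6 = 1, and the invariant factors of ∂_1 are all 1, so H_0 ≅ Z.
  H_1: rank ker ∂_1 − rank ∂_2 = (11 − 6) − 4 = 1, and the invariant factors of ∂_2 are all 1, so H_1 ≅ Z.
  H_2: rank ker ∂_2 − rank ∂_3 = (4 − 4) − 0 = 0, and there is no ∂_3, so H_2 ≅ 0.

As a check, the Euler characteristic is 7 − 11 + 4 = 0, which agrees with 1 − 1 + 0 = 0.

H_0 = Z,  H_1 = Z,  H_2 = 0.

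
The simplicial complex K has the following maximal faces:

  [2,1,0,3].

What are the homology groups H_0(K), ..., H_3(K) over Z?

K has 4 vertices, 6 edges, 4 triangles, 1 3-simplex.
rank ∂_0 = 0, rank ∂_1 = 3 ⇒ b_0 = 4 − 0 − 3 = 1; all invariant factors of ∂_1 are 1 so no torsion. So H_0 = Z.
rank ∂_1 = 3, rank ∂_2 = 3 ⇒ b_1 = 6 − 3 − 3 = 0; all invariant factors of ∂_2 are 1 so no torsion. So H_1 = 0.
rank ∂_2 = 3, rank ∂_3 = 1 ⇒ b_2 = 4 − 3 − 1 = 0; all invariant factors of ∂_3 are 1 so no torsion. So H_2 = 0.
rank ∂_3 = 1, rank ∂_4 = 0 ⇒ b_3 = 1 − 1 − 0 = 0. So H_3 = 0.

H_0 ≅ Z,  H_1 = 0,  H_2 = 0,  H_3 = 0.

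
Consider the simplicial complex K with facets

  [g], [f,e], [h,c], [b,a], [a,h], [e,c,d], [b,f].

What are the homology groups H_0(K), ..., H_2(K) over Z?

We work with the vertex ordering a < b < c < d < e < f < g < h. The simplices of K, each written with vertices in increasing order, are:

  0-simplices (8): a, b, c, d, e, f, g, h
  1-simplices (8): ab, ah, bf, cd, ce, ch, de, ef
  2-simplices (1): cde

Hence C_0 ≅ Z^8, C_1 ≅ Z^8, C_2 ≅ Z^1.

Boundary ∂_1: C_1 → C_0 is given by ∂[p,q] = [q] − [p].
This gives a 8×8 integer matrix of rank 6; reducing to Smith normal form yields diagonal entries (1,1,1,1,1,1).

∂_2: C_2 → C_1 sends each 2-simplex [p,q,r] to [q,r] − [p,r] + [p,q]. For instance
  ∂cde = de − ce + cd.
The resulting 8×1 matrix has rank 1, and its Smith normal form has invariant factors (1).

Now H_k = ker ∂_k / im ∂_{k+1}, so:

  H_0: rank C_0 − rank ∂_1 = 8 − 6 = 2, and the invariant factors of ∂_1 are all 1, so H_0 = Z^2.
  H_1: rank ker ∂_1 − rank ∂_2 = (8 − 6) − 1 = 1, and the invariant factors of ∂_2 are all 1, so H_1 = Z.
  H_2: rank ker ∂_2 − rank ∂_3 = (1 − 1) − 0 = 0, and there is no ∂_3, so H_2 = 0.

As a check, the Euler characteristic is 8 − 8 + 1 = 1, which agrees with 2 − 1 + 0 = 1.

H_0 = Z^2,  H_1 = Z,  H_2 = 0.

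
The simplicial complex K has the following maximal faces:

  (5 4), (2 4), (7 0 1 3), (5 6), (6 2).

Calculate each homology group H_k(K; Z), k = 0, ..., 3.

H_0 ≅ Z^2,  H_1 ≅ Z,  H_2 = 0,  H_3 = 0.

K has 8 vertices, 10 edges, 4 triangles, 1 3-simplex.
rank ∂_0 = 0, rank ∂_1 = 6 ⇒ b_0 = 8 − 0 − 6 = 2; all invariant factors of ∂_1 are 1 so no torsion. So H_0 ≅ Z^2.
rank ∂_1 = 6, rank ∂_2 = 3 ⇒ b_1 = 10 − 6 − 3 = 1; all invariant factors of ∂_2 are 1 so no torsion. So H_1 ≅ Z.
rank ∂_2 = 3, rank ∂_3 = 1 ⇒ b_2 = 4 − 3 − 1 = 0; all invariant factors of ∂_3 are 1 so no torsion. So H_2 ≅ 0.
rank ∂_3 = 1, rank ∂_4 = 0 ⇒ b_3 = 1 − 1 − 0 = 0. So H_3 ≅ 0.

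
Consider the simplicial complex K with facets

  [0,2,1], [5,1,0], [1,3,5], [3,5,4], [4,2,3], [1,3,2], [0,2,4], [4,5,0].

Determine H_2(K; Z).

Take the total order 0 < 1 < 2 < 3 < 4 < 5 on the vertex set. Then K (dimension 2) consists of the simplices:

  0-simplices (6): [0], [1], [2], [3], [4], [5]
  1-simplices (12): [0,1], [0,2], [0,4], [0,5], [1,2], [1,3], [1,5], [2,3], [2,4], [3,4], [3,5], [4,5]
  2-simplices (8): [0,1,2], [0,1,5], [0,2,4], [0,4,5], [1,2,3], [1,3,5], [2,3,4], [3,4,5]

so the chain groups are C_0 ≅ Z^6, C_1 ≅ Z^12, C_2 ≅ Z^8.

∂_1: C_1 → C_0 maps an edge to its endpoints' difference, ∂[p,q] = q − p. For instance
  ∂[0,2] = [2] − [0].
As a 6×12 matrix over Z this has rank 5, with invariant factors (1,1,1,1,1).

Boundary ∂_2: C_2 → C_1 maps a triangle to the signed sum of its edges. For instance
  ∂[1,2,3] = [2,3] − [1,3] + [1,2],
  ∂[2,3,4] = [3,4] − [2,4] + [2,3].
As a 12×8 matrix over Z this has rank 7, with invariant factors (1,1,1,1,1,1,1).

Computing H_k = (kernel of ∂_k) / (image of ∂_{k+1}):

  H_2: rank ker ∂_2 − rank ∂_3 = (8 − 7) − 0 = 1, and there is no ∂_3, so H_2 = Z.

H_2 ≅ Z.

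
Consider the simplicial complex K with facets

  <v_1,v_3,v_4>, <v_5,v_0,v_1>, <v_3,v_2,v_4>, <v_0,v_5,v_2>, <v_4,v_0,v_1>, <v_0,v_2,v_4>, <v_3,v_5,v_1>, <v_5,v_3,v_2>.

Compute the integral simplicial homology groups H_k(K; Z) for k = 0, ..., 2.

H_0 = Z,  H_1 = 0,  H_2 = Z.

Order the vertices as v_0 < v_1 < v_2 < v_3 < v_4 < v_5. Listing each simplex with vertices in this order, K has dimension 2 with simplices:

  0-simplices (6): [v_0], [v_1], [v_2], [v_3], [v_4], [v_5]
  1-simplices (12): [v_0,v_1], [v_0,v_2], [v_0,v_4], [v_0,v_5], [v_1,v_3], [v_1,v_4], [v_1,v_5], [v_2,v_3], [v_2,v_4], [v_2,v_5], [v_3,v_4], [v_3,v_5]
  2-simplices (8): [v_0,v_1,v_4], [v_0,v_1,v_5], [v_0,v_2,v_4], [v_0,v_2,v_5], [v_1,v_3,v_4], [v_1,v_3,v_5], [v_2,v_3,v_4], [v_2,v_3,v_5]

so the chain groups are C_0 ≅ Z^6, C_1 ≅ Z^12, C_2 ≅ Z^8.

The boundary map ∂_1: C_1 → C_0 sends each edge [p,q] (with p < q) to q − p. For instance
  ∂[v_0,v_5] = [v_5] − [v_0].
This gives a 6×12 integer matrix of rank 5; reducing to Smith normal form yields diagonal entries (1,1,1,1,1).

∂_2: C_2 → C_1 maps a triangle to the signed sum of its edges. For instance
  ∂[v_1,v_3,v_4] = [v_3,v_4] − [v_1,v_4] + [v_1,v_3],
  ∂[v_2,v_3,v_5] = [v_3,v_5] − [v_2,v_5] + [v_2,v_3].
The 12×8 boundary matrix has rank 7 and Smith normal form diag(1,1,1,1,1,1,1).

Computing H_k = (kernel of ∂_k) / (image of ∂_{k+1}):

  H_0: rank C_0 − rank ∂_1 = 6 − 5 = 1, and the invariant factors of ∂_1 are all 1, so H_0 = Z.
  H_1: rank ker ∂_1 − rank ∂_2 = (12 − 5) − 7 = 0, and the invariant factors of ∂_2 are all 1, so H_1 = 0.
  H_2: rank ker ∂_2 − rank ∂_3 = (8 − 7) − 0 = 1, and there is no ∂_3, so H_2 = Z.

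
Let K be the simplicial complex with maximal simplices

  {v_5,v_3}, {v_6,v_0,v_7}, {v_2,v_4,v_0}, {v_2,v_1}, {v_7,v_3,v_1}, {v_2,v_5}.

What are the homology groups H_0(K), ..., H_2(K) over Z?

H_0 = Z,  H_1 = Z^2,  H_2 = 0.

Fix the vertex order v_0 < v_1 < v_2 < v_3 < v_4 < v_5 < v_6 < v_7 and write every simplex with vertices in increasing order. Then dim K = 2 and the simplices of K are:

  0-simplices (8): [v_0], [v_1], [v_2], [v_3], [v_4], [v_5], [v_6], [v_7]
  1-simplices (12): [v_0,v_2], [v_0,v_4], [v_0,v_6], [v_0,v_7], [v_1,v_2], [v_1,v_3], [v_1,v_7], [v_2,v_4], [v_2,v_5], [v_3,v_5], [v_3,v_7], [v_6,v_7]
  2-simplices (3): [v_0,v_2,v_4], [v_0,v_6,v_7], [v_1,v_3,v_7]

giving chain groups C_0 ≅ Z^8, C_1 ≅ Z^12, C_2 ≅ Z^3.

The boundary map ∂_1: C_1 → C_0 maps an edge to its endpoints' difference, ∂[p,q] = q − p.
The resulting 8×12 matrix has rank 7, and its Smith normal form has invariant factors (1,1,1,1,1,1,1).

Boundary ∂_2: C_2 → C_1 acts by ∂[p,q,r] = [q,r] − [p,r] + [p,q]. For instance
  ∂[v_1,v_3,v_7] = [v_3,v_7] − [v_1,v_7] + [v_1,v_3],
  ∂[v_0,v_6,v_7] = [v_6,v_7] − [v_0,v_7] + [v_0,v_6].
The resulting 12×3 matrix has rank 3, and its Smith normal form has invariant factors (1,1,1).

Now H_k = ker ∂_k / im ∂_{k+1}, so:

  H_0: rank C_0 − rank ∂_1 = 8 − 7 = 1, and the invariant factors of ∂_1 are all 1, so H_0 ≅ Z.
  H_1: rank ker ∂_1 − rank ∂_2 = (12 − 7) − 3 = 2, and the invariant factors of ∂_2 are all 1, so H_1 ≅ Z^2.
  H_2: rank ker ∂_2 − rank ∂_3 = (3 − 3) − 0 = 0, and there is no ∂_3, so H_2 ≅ 0.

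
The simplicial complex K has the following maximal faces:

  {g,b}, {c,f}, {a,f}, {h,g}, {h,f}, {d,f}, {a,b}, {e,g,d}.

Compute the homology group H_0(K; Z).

Order the vertices as a < b < c < d < e < f < g < h. Listing each simplex with vertices in this order, K has dimension 2 with simplices:

  0-simplices (8): a, b, c, d, e, f, g, h
  1-simplices (10): ab, af, bg, cf, de, df, dg, eg, fh, gh
  2-simplices (1): deg

so the chain groups are C_0 ≅ Z^8, C_1 ≅ Z^10, C_2 ≅ Z^1.

Boundary ∂_1: C_1 → C_0 is given by ∂[p,q] = [q] − [p].
This gives a 8×10 integer matrix of rank 7; reducing to Smith normal form yields diagonal entries (1,1,1,1,1,1,1).

Boundary ∂_2: C_2 → C_1 acts by ∂[p,q,r] = [q,r] − [p,r] + [p,q]. For instance
  ∂deg = eg − dg + de.
The 10×1 boundary matrix has rank 1 and Smith normal form diag(1).

From H_k ≅ ker(∂_k) / im(∂_{k+1}) we obtain:

  H_0: rank C_0 − rank ∂_1 = 8 − 7 = 1, and the invariant factors of ∂_1 are all 1, so H_0 ≅ Z.

H_0 = Z.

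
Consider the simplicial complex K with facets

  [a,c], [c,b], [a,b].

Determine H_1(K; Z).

Take the total order a < b < c on the vertex set. Then K (dimension 1) consists of the simplices:

  0-simplices (3): a, b, c
  1-simplices (3): ab, ac, bc

giving chain groups C_0 ≅ Z^3, C_1 ≅ Z^3.

∂_1: C_1 → C_0 maps an edge to its endpoints' difference, ∂[p,q] = q − p. For instance
  ∂ac = c − a.
The resulting 3×3 matrix has rank 2, and its Smith normal form has invariant factors (1,1).

Now H_k = ker ∂_k / im ∂_{k+1}, so:

  H_1: rank ker ∂_1 − rank ∂_2 = (3 − 2) − 0 = 1, and there is no ∂_2, so H_1 = Z.

(K is a triangulation of the circle S^1.)

H_1 ≅ Z.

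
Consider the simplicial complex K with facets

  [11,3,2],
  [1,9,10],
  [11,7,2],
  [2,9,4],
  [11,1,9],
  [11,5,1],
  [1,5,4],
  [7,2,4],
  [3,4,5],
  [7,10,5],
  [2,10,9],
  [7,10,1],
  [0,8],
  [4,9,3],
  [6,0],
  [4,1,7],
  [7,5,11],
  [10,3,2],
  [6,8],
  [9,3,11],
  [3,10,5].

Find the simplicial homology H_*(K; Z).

We work with the vertex ordering 0 < 1 < 2 < 3 < 4 < 5 < 6 < 7 < 8 < 9 < 10 < 11. The simplices of K, each written with vertices in increasing order, are:

  0-simplices (12): [0], [1], [2], [3], [4], [5], [6], [7], [8], [9], [10], [11]
  1-simplices (30): (30 of them)
  2-simplices (18): (18 of them)

Hence C_0 ≅ Z^12, C_1 ≅ Z^30, C_2 ≅ Z^18.

∂_1: C_1 → C_0 is given by ∂[p,q] = [q] − [p].
The 12×30 boundary matrix has rank 10 and Smith normal form diag(1,1,1,1,1,1,1,1,1,1).

Boundary ∂_2: C_2 → C_1 acts by ∂[p,q,r] = [q,r] − [p,r] + [p,q]. For instance
  ∂[1,5,11] = [5,11] − [1,11] + [1,5],
  ∂[2,3,11] = [3,11] − [2,11] + [2,3].
This gives a 30×18 integer matrix of rank 18; reducing to Smith normal form yields diagonal entries (1,1,1,1,1,1,1,1,1,1,1,1,1,1,1,1,1,2).

Now H_k = ker ∂_k / im ∂_{k+1}, so:

  H_0: rank C_0 − rank ∂_1 = 12 − 10 = 2, and the invariant factors of ∂_1 are all 1, so H_0 = Z^2.
  H_1: rank ker ∂_1 − rank ∂_2 = (30 − 10) − 18 = 2, and ∂_2 has invariant factor 2 > 1, so H_1 = Z^2 ⊕ Z/2.
  H_2: rank ker ∂_2 − rank ∂_3 = (18 − 18) − 0 = 0, and there is no ∂_3, so H_2 = 0.

H_0 = Z^2,  H_1 = Z^2 ⊕ Z/2,  H_2 = 0.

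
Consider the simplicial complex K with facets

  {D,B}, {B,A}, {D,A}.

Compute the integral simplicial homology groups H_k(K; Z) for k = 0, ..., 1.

H_0 = Z,  H_1 = Z.

Fix the vertex order A < B < D and write every simplex with vertices in increasing order. Then dim K = 1 and the simplices of K are:

  0-simplices (3): A, B, D
  1-simplices (3): AB, AD, BD

Hence C_0 ≅ Z^3, C_1 ≅ Z^3.

The boundary map ∂_1: C_1 → C_0 sends each edge [p,q] (with p < q) to q − p.
This gives a 3×3 integer matrix of rank 2; reducing to Smith normal form yields diagonal entries (1,1).

From H_k ≅ ker(∂_k) / im(∂_{k+1}) we obtain:

  H_0: rank C_0 − rank ∂_1 = 3 − 2 = 1, and the invariant factors of ∂_1 are all 1, so H_0 ≅ Z.
  H_1: rank ker ∂_1 − rank ∂_2 = (3 − 2) − 0 = 1, and there is no ∂_2, so H_1 ≅ Z.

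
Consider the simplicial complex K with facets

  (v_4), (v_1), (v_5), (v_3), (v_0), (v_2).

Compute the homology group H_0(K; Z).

We work with the vertex ordering v_0 < v_1 < v_2 < v_3 < v_4 < v_5. The simplices of K, each written with vertices in increasing order, are:

  0-simplices (6): [v_0], [v_1], [v_2], [v_3], [v_4], [v_5]

so the chain groups are C_0 ≅ Z^6.

From H_k ≅ ker(∂_k) / im(∂_{k+1}) we obtain:

  H_0: rank C_0 − rank ∂_1 = 6 − 0 = 6, and there is no ∂_1, so H_0 = Z^6.

H_0 = Z^6.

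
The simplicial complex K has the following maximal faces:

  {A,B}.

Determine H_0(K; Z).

Fix the vertex order A < B and write every simplex with vertices in increasing order. Then dim K = 1 and the simplices of K are:

  0-simplices (2): A, B
  1-simplices (1): AB

Hence C_0 ≅ Z^2, C_1 ≅ Z^1.

∂_1: C_1 → C_0 is given by ∂[p,q] = [q] − [p].
The resulting 2×1 matrix has rank 1, and its Smith normal form has invariant factors (1).

Reading off H_k = ker ∂_k / im ∂_{k+1}:

  H_0: rank C_0 − rank ∂_1 = 2 − 1 = 1, and the invariant factors of ∂_1 are all 1, so H_0 = Z.

H_0 = Z.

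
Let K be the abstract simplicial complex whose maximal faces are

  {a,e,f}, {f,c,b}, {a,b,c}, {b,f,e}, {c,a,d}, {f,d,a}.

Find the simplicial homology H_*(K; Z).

H_0 ≅ Z,  H_1 ≅ Z,  H_2 = 0.

K has 6 vertices, 12 edges, 6 triangles.
rank ∂_0 = 0, rank ∂_1 = 5 ⇒ b_0 = 6 − 0 − 5 = 1; all invariant factors of ∂_1 are 1 so no torsion. So H_0 = Z.
rank ∂_1 = 5, rank ∂_2 = 6 ⇒ b_1 = 12 − 5 − 6 = 1; all invariant factors of ∂_2 are 1 so no torsion. So H_1 = Z.
rank ∂_2 = 6, rank ∂_3 = 0 ⇒ b_2 = 6 − 6 − 0 = 0. So H_2 = 0.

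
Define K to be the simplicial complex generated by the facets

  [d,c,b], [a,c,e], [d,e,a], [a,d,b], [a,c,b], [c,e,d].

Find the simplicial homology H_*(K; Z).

H_0 ≅ Z,  H_1 = 0,  H_2 ≅ Z.

Take the total order a < b < c < d < e on the vertex set. Then K (dimension 2) consists of the simplices:

  0-simplices (5): a, b, c, d, e
  1-simplices (9): ab, ac, ad, ae, bc, bd, cd, ce, de
  2-simplices (6): abc, abd, ace, ade, bcd, cde

so the chain groups are C_0 ≅ Z^5, C_1 ≅ Z^9, C_2 ≅ Z^6.

The boundary map ∂_1: C_1 → C_0 maps an edge to its endpoints' difference, ∂[p,q] = q − p. For instance
  ∂ad = d − a.
The 5×9 boundary matrix has rank 4 and Smith normal form diag(1,1,1,1).

The boundary map ∂_2: C_2 → C_1 maps a triangle to the signed sum of its edges. For instance
  ∂cde = de − ce + cd,
  ∂ade = de − ae + ad.
This gives a 9×6 integer matrix of rank 5; reducing to Smith normal form yields diagonal entries (1,1,1,1,1).

Computing H_k = (kernel of ∂_k) / (image of ∂_{k+1}):

  H_0: rank C_0 − rank ∂_1 = 5 − 4 = 1, and the invariant factors of ∂_1 are all 1, so H_0 = Z.
  H_1: rank ker ∂_1 − rank ∂_2 = (9 − 4) − 5 = 0, and the invariant factors of ∂_2 are all 1, so H_1 = 0.
  H_2: rank ker ∂_2 − rank ∂_3 = (6 − 5) − 0 = 1, and there is no ∂_3, so H_2 = Z.

As a check, the Euler characteristic is 5 − 9 + 6 = 2, which agrees with 1 − 0 + 1 = 2.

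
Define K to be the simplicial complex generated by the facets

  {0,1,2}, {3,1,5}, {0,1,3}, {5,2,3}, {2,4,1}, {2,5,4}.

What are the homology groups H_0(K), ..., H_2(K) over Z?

H_0 = Z,  H_1 = Z,  H_2 = 0.

K has 6 vertices, 12 edges, 6 triangles.
rank ∂_0 = 0, rank ∂_1 = 5 ⇒ b_0 = 6 − 0 − 5 = 1; all invariant factors of ∂_1 are 1 so no torsion. So H_0 = Z.
rank ∂_1 = 5, rank ∂_2 = 6 ⇒ b_1 = 12 − 5 − 6 = 1; all invariant factors of ∂_2 are 1 so no torsion. So H_1 = Z.
rank ∂_2 = 6, rank ∂_3 = 0 ⇒ b_2 = 6 − 6 − 0 = 0. So H_2 = 0.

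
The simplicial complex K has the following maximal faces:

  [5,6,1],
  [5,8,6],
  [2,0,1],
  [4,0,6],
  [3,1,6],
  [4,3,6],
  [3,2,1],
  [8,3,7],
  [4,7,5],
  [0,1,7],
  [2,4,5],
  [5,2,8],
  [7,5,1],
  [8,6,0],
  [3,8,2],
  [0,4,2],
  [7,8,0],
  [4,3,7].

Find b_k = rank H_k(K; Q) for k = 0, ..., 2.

b_0 = 1, b_1 = 2, b_2 = 1.

Take the total order 0 < 1 < 2 < 3 < 4 < 5 < 6 < 7 < 8 on the vertex set. Then K (dimension 2) consists of the simplices:

  0-simplices (9): [0], [1], [2], [3], [4], [5], [6], [7], [8]
  1-simplices (27): (27 of them)
  2-simplices (18): [0,1,2], [0,1,7], [0,2,4], [0,4,6], [0,6,8], [0,7,8], [1,2,3], [1,3,6], [1,5,6], [1,5,7], [2,3,8], [2,4,5], [2,5,8], [3,4,6], [3,4,7], [3,7,8], [4,5,7], [5,6,8]

giving chain groups C_0 ≅ Z^9, C_1 ≅ Z^27, C_2 ≅ Z^18.

Boundary ∂_1: C_1 → C_0 is given by ∂[p,q] = [q] − [p]. For instance
  ∂[2,8] = [8] − [2].
The resulting 9×27 matrix has rank 8, and its Smith normal form has invariant factors (1,1,1,1,1,1,1,1).

∂_2: C_2 → C_1 sends each 2-simplex [p,q,r] to [q,r] − [p,r] + [p,q]. For instance
  ∂[0,7,8] = [7,8] − [0,8] + [0,7],
  ∂[0,6,8] = [6,8] − [0,8] + [0,6].
This gives a 27×18 integer matrix of rank 17; reducing to Smith normal form yields diagonal entries (1,1,1,1,1,1,1,1,1,1,1,1,1,1,1,1,1).

Computing H_k = (kernel of ∂_k) / (image of ∂_{k+1}):

  H_0: rank C_0 − rank ∂_1 = 9 − 8 = 1, and the invariant factors of ∂_1 are all 1, so H_0 = Z.
  H_1: rank ker ∂_1 − rank ∂_2 = (27 − 8) − 17 = 2, and the invariant factors of ∂_2 are all 1, so H_1 = Z^2.
  H_2: rank ker ∂_2 − rank ∂_3 = (18 − 17) − 0 = 1, and there is no ∂_3, so H_2 = Z.

(K is a triangulation of the torus T^2.)

Hence the Betti numbers are b_0 = 1, b_1 = 2, b_2 = 1.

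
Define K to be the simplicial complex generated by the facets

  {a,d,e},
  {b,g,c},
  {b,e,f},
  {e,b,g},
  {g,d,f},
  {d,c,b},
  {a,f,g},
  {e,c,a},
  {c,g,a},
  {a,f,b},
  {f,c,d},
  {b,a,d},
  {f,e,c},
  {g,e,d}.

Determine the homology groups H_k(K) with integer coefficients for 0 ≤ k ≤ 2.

Fix the vertex order a < b < c < d < e < f < g and write every simplex with vertices in increasing order. Then dim K = 2 and the simplices of K are:

  0-simplices (7): a, b, c, d, e, f, g
  1-simplices (21): ab, ac, ad, ae, af, ag, bc, bd, be, bf, bg, cd, ce, cf, cg, de, df, dg, ef, eg, fg
  2-simplices (14): abd, abf, ace, acg, ade, afg, bcd, bcg, bef, beg, cdf, cef, deg, dfg

giving chain groups C_0 ≅ Z^7, C_1 ≅ Z^21, C_2 ≅ Z^14.

The boundary map ∂_1: C_1 → C_0 is given by ∂[p,q] = [q] − [p]. For instance
  ∂cg = g − c.
The resulting 7×21 matrix has rank 6, and its Smith normal form has invariant factors (1,1,1,1,1,1).

∂_2: C_2 → C_1 acts by ∂[p,q,r] = [q,r] − [p,r] + [p,q]. For instance
  ∂abf = bf − af + ab,
  ∂dfg = fg − dg + df.
The resulting 21×14 matrix has rank 13, and its Smith normal form has invariant factors (1,1,1,1,1,1,1,1,1,1,1,1,1).

From H_k ≅ ker(∂_k) / im(∂_{k+1}) we obtain:

  H_0: rank C_0 − rank ∂_1 = 7 − 6 = 1, and the invariant factors of ∂_1 are all 1, so H_0 ≅ Z.
  H_1: rank ker ∂_1 − rank ∂_2 = (21 − 6) − 13 = 2, and the invariant factors of ∂_2 are all 1, so H_1 ≅ Z^2.
  H_2: rank ker ∂_2 − rank ∂_3 = (14 − 13) − 0 = 1, and there is no ∂_3, so H_2 ≅ Z.

(K is a triangulation of the torus T^2.)

H_0 ≅ Z,  H_1 ≅ Z^2,  H_2 ≅ Z.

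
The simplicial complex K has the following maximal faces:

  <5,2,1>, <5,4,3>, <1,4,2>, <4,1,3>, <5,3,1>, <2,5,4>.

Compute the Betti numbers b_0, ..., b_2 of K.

b_0 = 1, b_1 = 0, b_2 = 1.

Take the total order 1 < 2 < 3 < 4 < 5 on the vertex set. Then K (dimension 2) consists of the simplices:

  0-simplices (5): [1], [2], [3], [4], [5]
  1-simplices (9): [1,2], [1,3], [1,4], [1,5], [2,4], [2,5], [3,4], [3,5], [4,5]
  2-simplices (6): [1,2,4], [1,2,5], [1,3,4], [1,3,5], [2,4,5], [3,4,5]

Hence C_0 ≅ Z^5, C_1 ≅ Z^9, C_2 ≅ Z^6.

The boundary map ∂_1: C_1 → C_0 maps an edge to its endpoints' difference, ∂[p,q] = q − p. For instance
  ∂[1,5] = [5] − [1].
This gives a 5×9 integer matrix of rank 4; reducing to Smith normal form yields diagonal entries (1,1,1,1).

Boundary ∂_2: C_2 → C_1 acts by ∂[p,q,r] = [q,r] − [p,r] + [p,q]. For instance
  ∂[1,2,4] = [2,4] − [1,4] + [1,2],
  ∂[1,3,4] = [3,4] − [1,4] + [1,3].
The 9×6 boundary matrix has rank 5 and Smith normal form diag(1,1,1,1,1).

Reading off H_k = ker ∂_k / im ∂_{k+1}:

  H_0: rank C_0 − rank ∂_1 = 5 − 4 = 1, and the invariant factors of ∂_1 are all 1, so H_0 = Z.
  H_1: rank ker ∂_1 − rank ∂_2 = (9 − 4) − 5 = 0, and the invariant factors of ∂_2 are all 1, so H_1 = 0.
  H_2: rank ker ∂_2 − rank ∂_3 = (6 − 5) − 0 = 1, and there is no ∂_3, so H_2 = Z.

As a check, the Euler characteristic is 5 − 9 + 6 = 2, which agrees with 1 − 0 + 1 = 2.

Hence the Betti numbers are b_0 = 1, b_1 = 0, b_2 = 1.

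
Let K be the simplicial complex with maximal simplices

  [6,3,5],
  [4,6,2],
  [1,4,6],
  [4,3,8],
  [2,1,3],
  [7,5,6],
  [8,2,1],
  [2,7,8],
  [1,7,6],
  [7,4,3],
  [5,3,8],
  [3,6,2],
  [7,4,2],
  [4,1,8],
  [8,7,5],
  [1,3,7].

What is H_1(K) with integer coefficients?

H_1 = Z^2.

Order the vertices as 1 < 2 < 3 < 4 < 5 < 6 < 7 < 8. Listing each simplex with vertices in this order, K has dimension 2 with simplices:

  0-simplices (8): [1], [2], [3], [4], [5], [6], [7], [8]
  1-simplices (24): (24 of them)
  2-simplices (16): [1,2,3], [1,2,8], [1,3,7], [1,4,6], [1,4,8], [1,6,7], [2,3,6], [2,4,6], [2,4,7], [2,7,8], [3,4,7], [3,4,8], [3,5,6], [3,5,8], [5,6,7], [5,7,8]

Hence C_0 ≅ Z^8, C_1 ≅ Z^24, C_2 ≅ Z^16.

The boundary map ∂_1: C_1 → C_0 sends each edge [p,q] (with p < q) to q − p. For instance
  ∂[3,8] = [8] − [3].
This gives a 8×24 integer matrix of rank 7; reducing to Smith normal form yields diagonal entries (1,1,1,1,1,1,1).

Boundary ∂_2: C_2 → C_1 maps a triangle to the signed sum of its edges. For instance
  ∂[2,4,7] = [4,7] − [2,7] + [2,4],
  ∂[2,7,8] = [7,8] − [2,8] + [2,7].
As a 24×16 matrix over Z this has rank 15, with invariant factors (1,1,1,1,1,1,1,1,1,1,1,1,1,1,1).

Reading off H_k = ker ∂_k / im ∂_{k+1}:

  H_1: rank ker ∂_1 − rank ∂_2 = (24 − 7) − 15 = 2, and the invariant factors of ∂_2 are all 1, so H_1 = Z^2.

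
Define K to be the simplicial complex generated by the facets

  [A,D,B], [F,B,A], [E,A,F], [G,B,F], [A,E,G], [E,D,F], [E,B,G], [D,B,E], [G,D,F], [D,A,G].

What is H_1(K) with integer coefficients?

Take the total order A < B < D < E < F < G on the vertex set. Then K (dimension 2) consists of the simplices:

  0-simplices (6): A, B, D, E, F, G
  1-simplices (15): AB, AD, AE, AF, AG, BD, BE, BF, BG, DE, DF, DG, EF, EG, FG
  2-simplices (10): ABD, ABF, ADG, AEF, AEG, BDE, BEG, BFG, DEF, DFG

giving chain groups C_0 ≅ Z^6, C_1 ≅ Z^15, C_2 ≅ Z^10.

The boundary map ∂_1: C_1 → C_0 sends each edge [p,q] (with p < q) to q − p. For instance
  ∂FG = G − F.
The 6×15 boundary matrix has rank 5 and Smith normal form diag(1,1,1,1,1).

The boundary map ∂_2: C_2 → C_1 maps a triangle to the signed sum of its edges. For instance
  ∂BDE = DE − BE + BD,
  ∂BFG = FG − BG + BF.
The resulting 15×10 matrix has rank 10, and its Smith normal form has invariant factors (1,1,1,1,1,1,1,1,1,2).

Computing H_k = (kernel of ∂_k) / (image of ∂_{k+1}):

  H_1: rank ker ∂_1 − rank ∂_2 = (15 − 5) − 10 = 0, and ∂_2 has invariant factor 2 > 1, so H_1 = Z/2Z.

H_1 ≅ Z/2Z.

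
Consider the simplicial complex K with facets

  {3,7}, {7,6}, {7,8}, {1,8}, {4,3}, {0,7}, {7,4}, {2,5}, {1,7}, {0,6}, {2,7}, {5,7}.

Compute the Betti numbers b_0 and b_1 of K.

Take the total order 0 < 1 < 2 < 3 < 4 < 5 < 6 < 7 < 8 on the vertex set. Then K (dimension 1) consists of the simplices:

  0-simplices (9): [0], [1], [2], [3], [4], [5], [6], [7], [8]
  1-simplices (12): [0,6], [0,7], [1,7], [1,8], [2,5], [2,7], [3,4], [3,7], [4,7], [5,7], [6,7], [7,8]

Hence C_0 ≅ Z^9, C_1 ≅ Z^12.

∂_1: C_1 → C_0 is given by ∂[p,q] = [q] − [p]. For instance
  ∂[5,7] = [7] − [5].
As a 9×12 matrix over Z this has rank 8, with invariant factors (1,1,1,1,1,1,1,1).

Reading off H_k = ker ∂_k / im ∂_{k+1}:

  H_0: rank C_0 − rank ∂_1 = 9 − 8 = 1, and the invariant factors of ∂_1 are all 1, so H_0 ≅ Z.
  H_1: rank ker ∂_1 − rank ∂_2 = (12 − 8) − 0 = 4, and there is no ∂_2, so H_1 ≅ Z^4.

Hence the Betti numbers are b_0 = 1, b_1 = 4.

b_0 = 1, b_1 = 4.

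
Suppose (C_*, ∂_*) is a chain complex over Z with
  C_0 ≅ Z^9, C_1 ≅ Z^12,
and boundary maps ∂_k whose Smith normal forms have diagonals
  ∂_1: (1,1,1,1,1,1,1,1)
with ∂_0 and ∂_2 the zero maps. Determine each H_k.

H_0: b_0 = 9 − 0 − 8 = 1; torsion from ∂_1 factors > 1: none. So H_0 = Z.
H_1: b_1 = 12 − 8 − 0 = 4; torsion from ∂_2 factors > 1: none. So H_1 = Z^4.

H_0 = Z,  H_1 = Z^4.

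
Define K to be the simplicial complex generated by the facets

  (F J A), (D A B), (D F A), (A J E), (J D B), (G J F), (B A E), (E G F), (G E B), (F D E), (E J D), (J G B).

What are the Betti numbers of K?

Fix the vertex order A < B < D < E < F < G < J and write every simplex with vertices in increasing order. Then dim K = 2 and the simplices of K are:

  0-simplices (7): A, B, D, E, F, G, J
  1-simplices (18): AB, AD, AE, AF, AJ, BD, BE, BG, BJ, DE, DF, DJ, EF, EG, EJ, FG, FJ, GJ
  2-simplices (12): ABD, ABE, ADF, AEJ, AFJ, BDJ, BEG, BGJ, DEF, DEJ, EFG, FGJ

so the chain groups are C_0 ≅ Z^7, C_1 ≅ Z^18, C_2 ≅ Z^12.

∂_1: C_1 → C_0 maps an edge to its endpoints' difference, ∂[p,q] = q − p.
The resulting 7×18 matrix has rank 6, and its Smith normal form has invariant factors (1,1,1,1,1,1).

∂_2: C_2 → C_1 maps a triangle to the signed sum of its edges. For instance
  ∂DEJ = EJ − DJ + DE,
  ∂ADF = DF − AF + AD.
The 18×12 boundary matrix has rank 12 and Smith normal form diag(1,1,1,1,1,1,1,1,1,1,1,2).

Now H_k = ker ∂_k / im ∂_{k+1}, so:

  H_0: rank C_0 − rank ∂_1 = 7 − 6 = 1, and the invariant factors of ∂_1 are all 1, so H_0 = Z.
  H_1: rank ker ∂_1 − rank ∂_2 = (18 − 6) − 12 = 0, and ∂_2 has invariant factor 2 > 1, so H_1 = Z/2.
  H_2: rank ker ∂_2 − rank ∂_3 = (12 − 12) − 0 = 0, and there is no ∂_3, so H_2 = 0.

As a check, the Euler characteristic is 7 − 18 + 12 = 1, which agrees with 1 − 0 + 0 = 1.

Hence the Betti numbers are b_0 = 1, b_1 = 0, b_2 = 0.

b_0 = 1, b_1 = 0, b_2 = 0.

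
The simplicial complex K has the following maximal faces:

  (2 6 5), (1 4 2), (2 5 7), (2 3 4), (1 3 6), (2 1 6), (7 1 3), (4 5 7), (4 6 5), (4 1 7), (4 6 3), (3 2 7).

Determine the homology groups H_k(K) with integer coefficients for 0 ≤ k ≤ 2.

H_0 ≅ Z,  H_1 ≅ Z/2Z,  H_2 = 0.

We work with the vertex ordering 1 < 2 < 3 < 4 < 5 < 6 < 7. The simplices of K, each written with vertices in increasing order, are:

  0-simplices (7): [1], [2], [3], [4], [5], [6], [7]
  1-simplices (18): [1,2], [1,3], [1,4], [1,6], [1,7], [2,3], [2,4], [2,5], [2,6], [2,7], [3,4], [3,6], [3,7], [4,5], [4,6], [4,7], [5,6], [5,7]
  2-simplices (12): [1,2,4], [1,2,6], [1,3,6], [1,3,7], [1,4,7], [2,3,4], [2,3,7], [2,5,6], [2,5,7], [3,4,6], [4,5,6], [4,5,7]

so the chain groups are C_0 ≅ Z^7, C_1 ≅ Z^18, C_2 ≅ Z^12.

Boundary ∂_1: C_1 → C_0 sends each edge [p,q] (with p < q) to q − p.
As a 7×18 matrix over Z this has rank 6, with invariant factors (1,1,1,1,1,1).

Boundary ∂_2: C_2 → C_1 sends each 2-simplex [p,q,r] to [q,r] − [p,r] + [p,q]. For instance
  ∂[3,4,6] = [4,6] − [3,6] + [3,4],
  ∂[4,5,6] = [5,6] − [4,6] + [4,5].
The 18×12 boundary matrix has rank 12 and Smith normal form diag(1,1,1,1,1,1,1,1,1,1,1,2).

Now H_k = ker ∂_k / im ∂_{k+1}, so:

  H_0: rank C_0 − rank ∂_1 = 7 − 6 = 1, and the invariant factors of ∂_1 are all 1, so H_0 = Z.
  H_1: rank ker ∂_1 − rank ∂_2 = (18 − 6) − 12 = 0, and ∂_2 has invariant factor 2 > 1, so H_1 = Z/2Z.
  H_2: rank ker ∂_2 − rank ∂_3 = (12 − 12) − 0 = 0, and there is no ∂_3, so H_2 = 0.

As a check, the Euler characteristic is 7 − 18 + 12 = 1, which agrees with 1 − 0 + 0 = 1.
(K is a triangulation of the real projective plane RP^2.)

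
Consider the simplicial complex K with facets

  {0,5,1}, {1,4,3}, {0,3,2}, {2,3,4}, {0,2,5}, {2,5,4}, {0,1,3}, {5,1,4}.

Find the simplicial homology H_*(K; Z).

H_0 = Z,  H_1 = 0,  H_2 = Z.

K has 6 vertices, 12 edges, 8 triangles.
rank ∂_0 = 0, rank ∂_1 = 5 ⇒ b_0 = 6 − 0 − 5 = 1; all invariant factors of ∂_1 are 1 so no torsion. So H_0 ≅ Z.
rank ∂_1 = 5, rank ∂_2 = 7 ⇒ b_1 = 12 − 5 − 7 = 0; all invariant factors of ∂_2 are 1 so no torsion. So H_1 ≅ 0.
rank ∂_2 = 7, rank ∂_3 = 0 ⇒ b_2 = 8 − 7 − 0 = 1. So H_2 ≅ Z.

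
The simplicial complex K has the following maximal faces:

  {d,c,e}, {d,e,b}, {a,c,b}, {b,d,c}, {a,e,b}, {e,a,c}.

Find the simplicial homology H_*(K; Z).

We work with the vertex ordering a < b < c < d < e. The simplices of K, each written with vertices in increasing order, are:

  0-simplices (5): a, b, c, d, e
  1-simplices (9): ab, ac, ae, bc, bd, be, cd, ce, de
  2-simplices (6): abc, abe, ace, bcd, bde, cde

Hence C_0 ≅ Z^5, C_1 ≅ Z^9, C_2 ≅ Z^6.

The boundary map ∂_1: C_1 → C_0 is given by ∂[p,q] = [q] − [p].
The 5×9 boundary matrix has rank 4 and Smith normal form diag(1,1,1,1).

The boundary map ∂_2: C_2 → C_1 maps a triangle to the signed sum of its edges. For instance
  ∂ace = ce − ae + ac,
  ∂bde = de − be + bd.
The 9×6 boundary matrix has rank 5 and Smith normal form diag(1,1,1,1,1).

Reading off H_k = ker ∂_k / im ∂_{k+1}:

  H_0: rank C_0 − rank ∂_1 = 5 − 4 = 1, and the invariant factors of ∂_1 are all 1, so H_0 ≅ Z.
  H_1: rank ker ∂_1 − rank ∂_2 = (9 − 4) − 5 = 0, and the invariant factors of ∂_2 are all 1, so H_1 ≅ 0.
  H_2: rank ker ∂_2 − rank ∂_3 = (6 − 5) − 0 = 1, and there is no ∂_3, so H_2 ≅ Z.

H_0 ≅ Z,  H_1 = 0,  H_2 ≅ Z.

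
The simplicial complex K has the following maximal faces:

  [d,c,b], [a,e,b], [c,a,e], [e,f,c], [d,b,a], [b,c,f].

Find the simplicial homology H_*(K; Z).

Take the total order a < b < c < d < e < f on the vertex set. Then K (dimension 2) consists of the simplices:

  0-simplices (6): a, b, c, d, e, f
  1-simplices (12): ab, ac, ad, ae, bc, bd, be, bf, cd, ce, cf, ef
  2-simplices (6): abd, abe, ace, bcd, bcf, cef

Hence C_0 ≅ Z^6, C_1 ≅ Z^12, C_2 ≅ Z^6.

The boundary map ∂_1: C_1 → C_0 is given by ∂[p,q] = [q] − [p].
The 6×12 boundary matrix has rank 5 and Smith normal form diag(1,1,1,1,1).

The boundary map ∂_2: C_2 → C_1 acts by ∂[p,q,r] = [q,r] − [p,r] + [p,q]. For instance
  ∂bcd = cd − bd + bc,
  ∂ace = ce − ae + ac.
The resulting 12×6 matrix has rank 6, and its Smith normal form has invariant factors (1,1,1,1,1,1).

Now H_k = ker ∂_k / im ∂_{k+1}, so:

  H_0: rank C_0 − rank ∂_1 = 6 − 5 = 1, and the invariant factors of ∂_1 are all 1, so H_0 ≅ Z.
  H_1: rank ker ∂_1 − rank ∂_2 = (12 − 5) − 6 = 1, and the invariant factors of ∂_2 are all 1, so H_1 ≅ Z.
  H_2: rank ker ∂_2 − rank ∂_3 = (6 − 6) − 0 = 0, and there is no ∂_3, so H_2 ≅ 0.

As a check, the Euler characteristic is 6 − 12 + 6 = 0, which agrees with 1 − 1 + 0 = 0.

H_0 ≅ Z,  H_1 ≅ Z,  H_2 = 0.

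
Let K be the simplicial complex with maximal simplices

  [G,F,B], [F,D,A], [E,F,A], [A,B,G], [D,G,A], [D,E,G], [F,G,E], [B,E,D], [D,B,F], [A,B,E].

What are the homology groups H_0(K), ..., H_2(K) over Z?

Order the vertices as A < B < D < E < F < G. Listing each simplex with vertices in this order, K has dimension 2 with simplices:

  0-simplices (6): A, B, D, E, F, G
  1-simplices (15): AB, AD, AE, AF, AG, BD, BE, BF, BG, DE, DF, DG, EF, EG, FG
  2-simplices (10): ABE, ABG, ADF, ADG, AEF, BDE, BDF, BFG, DEG, EFG

so the chain groups are C_0 ≅ Z^6, C_1 ≅ Z^15, C_2 ≅ Z^10.

The boundary map ∂_1: C_1 → C_0 sends each edge [p,q] (with p < q) to q − p. For instance
  ∂EF = F − E.
The 6×15 boundary matrix has rank 5 and Smith normal form diag(1,1,1,1,1).

Boundary ∂_2: C_2 → C_1 acts by ∂[p,q,r] = [q,r] − [p,r] + [p,q]. For instance
  ∂ADG = DG − AG + AD,
  ∂BDF = DF − BF + BD.
The resulting 15×10 matrix has rank 10, and its Smith normal form has invariant factors (1,1,1,1,1,1,1,1,1,2).

Computing H_k = (kernel of ∂_k) / (image of ∂_{k+1}):

  H_0: rank C_0 − rank ∂_1 = 6 − 5 = 1, and the invariant factors of ∂_1 are all 1, so H_0 = Z.
  H_1: rank ker ∂_1 − rank ∂_2 = (15 − 5) − 10 = 0, and ∂_2 has invariant factor 2 > 1, so H_1 = Z_2.
  H_2: rank ker ∂_2 − rank ∂_3 = (10 − 10) − 0 = 0, and there is no ∂_3, so H_2 = 0.

H_0 = Z,  H_1 = Z_2,  H_2 = 0.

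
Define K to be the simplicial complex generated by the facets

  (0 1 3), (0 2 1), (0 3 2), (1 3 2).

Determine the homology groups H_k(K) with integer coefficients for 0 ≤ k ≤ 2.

Take the total order 0 < 1 < 2 < 3 on the vertex set. Then K (dimension 2) consists of the simplices:

  0-simplices (4): [0], [1], [2], [3]
  1-simplices (6): [0,1], [0,2], [0,3], [1,2], [1,3], [2,3]
  2-simplices (4): [0,1,2], [0,1,3], [0,2,3], [1,2,3]

so the chain groups are C_0 ≅ Z^4, C_1 ≅ Z^6, C_2 ≅ Z^4.

Boundary ∂_1: C_1 → C_0 sends each edge [p,q] (with p < q) to q − p. For instance
  ∂[1,3] = [3] − [1].
This gives a 4×6 integer matrix of rank 3; reducing to Smith normal form yields diagonal entries (1,1,1).

∂_2: C_2 → C_1 maps a triangle to the signed sum of its edges. For instance
  ∂[0,1,3] = [1,3] − [0,3] + [0,1],
  ∂[0,1,2] = [1,2] − [0,2] + [0,1].
The resulting 6×4 matrix has rank 3, and its Smith normal form has invariant factors (1,1,1).

Reading off H_k = ker ∂_k / im ∂_{k+1}:

  H_0: rank C_0 − rank ∂_1 = 4 − 3 = 1, and the invariant factors of ∂_1 are all 1, so H_0 ≅ Z.
  H_1: rank ker ∂_1 − rank ∂_2 = (6 − 3) − 3 = 0, and the invariant factors of ∂_2 are all 1, so H_1 ≅ 0.
  H_2: rank ker ∂_2 − rank ∂_3 = (4 − 3) − 0 = 1, and there is no ∂_3, so H_2 ≅ Z.

H_0 ≅ Z,  H_1 = 0,  H_2 ≅ Z.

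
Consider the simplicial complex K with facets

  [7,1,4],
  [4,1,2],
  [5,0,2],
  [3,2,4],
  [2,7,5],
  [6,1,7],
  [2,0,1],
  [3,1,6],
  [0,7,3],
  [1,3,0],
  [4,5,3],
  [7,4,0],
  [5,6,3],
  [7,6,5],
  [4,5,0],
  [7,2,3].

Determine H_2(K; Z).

H_2 = Z.

K has 8 vertices, 24 edges, 16 triangles.
rank ∂_2 = 15, rank ∂_3 = 0 ⇒ b_2 = 16 − 15 − 0 = 1. So H_2 = Z.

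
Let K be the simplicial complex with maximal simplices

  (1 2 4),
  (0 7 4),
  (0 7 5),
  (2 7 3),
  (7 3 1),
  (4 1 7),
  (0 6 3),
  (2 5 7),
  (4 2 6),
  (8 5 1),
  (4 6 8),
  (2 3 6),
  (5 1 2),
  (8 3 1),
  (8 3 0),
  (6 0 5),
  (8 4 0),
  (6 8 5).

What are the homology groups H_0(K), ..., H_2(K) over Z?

Take the total order 0 < 1 < 2 < 3 < 4 < 5 < 6 < 7 < 8 on the vertex set. Then K (dimension 2) consists of the simplices:

  0-simplices (9): [0], [1], [2], [3], [4], [5], [6], [7], [8]
  1-simplices (27): (27 of them)
  2-simplices (18): [0,3,6], [0,3,8], [0,4,7], [0,4,8], [0,5,6], [0,5,7], [1,2,4], [1,2,5], [1,3,7], [1,3,8], [1,4,7], [1,5,8], [2,3,6], [2,3,7], [2,4,6], [2,5,7], [4,6,8], [5,6,8]

so the chain groups are C_0 ≅ Z^9, C_1 ≅ Z^27, C_2 ≅ Z^18.

The boundary map ∂_1: C_1 → C_0 maps an edge to its endpoints' difference, ∂[p,q] = q − p. For instance
  ∂[4,6] = [6] − [4].
This gives a 9×27 integer matrix of rank 8; reducing to Smith normal form yields diagonal entries (1,1,1,1,1,1,1,1).

∂_2: C_2 → C_1 acts by ∂[p,q,r] = [q,r] − [p,r] + [p,q]. For instance
  ∂[0,5,7] = [5,7] − [0,7] + [0,5],
  ∂[0,3,6] = [3,6] − [0,6] + [0,3].
This gives a 27×18 integer matrix of rank 18; reducing to Smith normal form yields diagonal entries (1,1,1,1,1,1,1,1,1,1,1,1,1,1,1,1,1,2).

Now H_k = ker ∂_k / im ∂_{k+1}, so:

  H_0: rank C_0 − rank ∂_1 = 9 − 8 = 1, and the invariant factors of ∂_1 are all 1, so H_0 ≅ Z.
  H_1: rank ker ∂_1 − rank ∂_2 = (27 − 8) − 18 = 1, and ∂_2 has invariant factor 2 > 1, so H_1 ≅ Z ⊕ Z_2.
  H_2: rank ker ∂_2 − rank ∂_3 = (18 − 18) − 0 = 0, and there is no ∂_3, so H_2 ≅ 0.

As a check, the Euler characteristic is 9 − 27 + 18 = 0, which agrees with 1 − 1 + 0 = 0.
(K is a triangulation of the Klein bottle.)

H_0 ≅ Z,  H_1 ≅ Z ⊕ Z_2,  H_2 = 0.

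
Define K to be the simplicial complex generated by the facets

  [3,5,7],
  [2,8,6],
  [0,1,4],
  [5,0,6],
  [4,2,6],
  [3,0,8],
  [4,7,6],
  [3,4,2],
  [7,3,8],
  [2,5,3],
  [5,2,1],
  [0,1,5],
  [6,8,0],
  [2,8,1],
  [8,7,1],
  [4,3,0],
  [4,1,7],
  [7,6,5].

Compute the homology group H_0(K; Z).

H_0 ≅ Z.

We work with the vertex ordering 0 < 1 < 2 < 3 < 4 < 5 < 6 < 7 < 8. The simplices of K, each written with vertices in increasing order, are:

  0-simplices (9): [0], [1], [2], [3], [4], [5], [6], [7], [8]
  1-simplices (27): (27 of them)
  2-simplices (18): [0,1,4], [0,1,5], [0,3,4], [0,3,8], [0,5,6], [0,6,8], [1,2,5], [1,2,8], [1,4,7], [1,7,8], [2,3,4], [2,3,5], [2,4,6], [2,6,8], [3,5,7], [3,7,8], [4,6,7], [5,6,7]

giving chain groups C_0 ≅ Z^9, C_1 ≅ Z^27, C_2 ≅ Z^18.

The boundary map ∂_1: C_1 → C_0 maps an edge to its endpoints' difference, ∂[p,q] = q − p.
As a 9×27 matrix over Z this has rank 8, with invariant factors (1,1,1,1,1,1,1,1).

∂_2: C_2 → C_1 sends each 2-simplex [p,q,r] to [q,r] − [p,r] + [p,q]. For instance
  ∂[2,3,4] = [3,4] − [2,4] + [2,3],
  ∂[1,4,7] = [4,7] − [1,7] + [1,4].
This gives a 27×18 integer matrix of rank 17; reducing to Smith normal form yields diagonal entries (1,1,1,1,1,1,1,1,1,1,1,1,1,1,1,1,1).

Reading off H_k = ker ∂_k / im ∂_{k+1}:

  H_0: rank C_0 − rank ∂_1 = 9 − 8 = 1, and the invariant factors of ∂_1 are all 1, so H_0 = Z.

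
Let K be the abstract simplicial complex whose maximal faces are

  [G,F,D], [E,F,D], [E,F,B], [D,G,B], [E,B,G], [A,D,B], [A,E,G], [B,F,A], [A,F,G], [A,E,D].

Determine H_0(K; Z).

Order the vertices as A < B < D < E < F < G. Listing each simplex with vertices in this order, K has dimension 2 with simplices:

  0-simplices (6): A, B, D, E, F, G
  1-simplices (15): AB, AD, AE, AF, AG, BD, BE, BF, BG, DE, DF, DG, EF, EG, FG
  2-simplices (10): ABD, ABF, ADE, AEG, AFG, BDG, BEF, BEG, DEF, DFG

so the chain groups are C_0 ≅ Z^6, C_1 ≅ Z^15, C_2 ≅ Z^10.

The boundary map ∂_1: C_1 → C_0 is given by ∂[p,q] = [q] − [p]. For instance
  ∂BF = F − B.
As a 6×15 matrix over Z this has rank 5, with invariant factors (1,1,1,1,1).

∂_2: C_2 → C_1 acts by ∂[p,q,r] = [q,r] − [p,r] + [p,q]. For instance
  ∂DEF = EF − DF + DE,
  ∂BEF = EF − BF + BE.
This gives a 15×10 integer matrix of rank 10; reducing to Smith normal form yields diagonal entries (1,1,1,1,1,1,1,1,1,2).

Now H_k = ker ∂_k / im ∂_{k+1}, so:

  H_0: rank C_0 − rank ∂_1 = 6 − 5 = 1, and the invariant factors of ∂_1 are all 1, so H_0 = Z.

(K is a triangulation of the real projective plane RP^2.)

H_0 ≅ Z.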